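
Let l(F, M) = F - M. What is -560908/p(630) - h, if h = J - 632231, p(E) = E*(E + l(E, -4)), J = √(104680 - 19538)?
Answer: 125864407253/199080 - √85142 ≈ 6.3194e+5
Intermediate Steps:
J = √85142 ≈ 291.79
p(E) = E*(4 + 2*E) (p(E) = E*(E + (E - 1*(-4))) = E*(E + (E + 4)) = E*(E + (4 + E)) = E*(4 + 2*E))
h = -632231 + √85142 (h = √85142 - 632231 = -632231 + √85142 ≈ -6.3194e+5)
-560908/p(630) - h = -560908*1/(1260*(2 + 630)) - (-632231 + √85142) = -560908/(2*630*632) + (632231 - √85142) = -560908/796320 + (632231 - √85142) = -560908*1/796320 + (632231 - √85142) = -140227/199080 + (632231 - √85142) = 125864407253/199080 - √85142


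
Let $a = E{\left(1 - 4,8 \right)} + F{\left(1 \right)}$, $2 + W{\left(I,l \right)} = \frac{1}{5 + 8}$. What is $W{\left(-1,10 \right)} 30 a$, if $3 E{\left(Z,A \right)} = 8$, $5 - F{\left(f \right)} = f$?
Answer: $- \frac{5000}{13} \approx -384.62$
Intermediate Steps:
$F{\left(f \right)} = 5 - f$
$E{\left(Z,A \right)} = \frac{8}{3}$ ($E{\left(Z,A \right)} = \frac{1}{3} \cdot 8 = \frac{8}{3}$)
$W{\left(I,l \right)} = - \frac{25}{13}$ ($W{\left(I,l \right)} = -2 + \frac{1}{5 + 8} = -2 + \frac{1}{13} = - \frac{25}{13}$)
$a = \frac{20}{3}$ ($a = \frac{8}{3} + \left(5 - 1\right) = \frac{8}{3} + 4 = \frac{20}{3} \approx 6.6667$)
$W{\left(-1,10 \right)} 30 a = \left(- \frac{25}{13}\right) 30 \cdot \frac{20}{3} = \left(- \frac{750}{13}\right) \frac{20}{3} = - \frac{5000}{13}$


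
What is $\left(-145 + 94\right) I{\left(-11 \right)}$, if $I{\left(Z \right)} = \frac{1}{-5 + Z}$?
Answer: $\frac{51}{16} \approx 3.1875$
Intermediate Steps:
$\left(-145 + 94\right) I{\left(-11 \right)} = \frac{-145 + 94}{-5 - 11} = - \frac{51}{-16} = \left(-51\right) \left(- \frac{1}{16}\right) = \frac{51}{16}$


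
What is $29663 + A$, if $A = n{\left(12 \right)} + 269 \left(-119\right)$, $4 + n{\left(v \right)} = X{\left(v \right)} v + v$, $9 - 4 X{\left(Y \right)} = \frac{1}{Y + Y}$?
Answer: $- \frac{18505}{8} \approx -2313.1$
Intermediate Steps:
$X{\left(Y \right)} = \frac{9}{4} - \frac{1}{8 Y}$ ($X{\left(Y \right)} = \frac{9}{4} - \frac{1}{4 \left(Y + Y\right)} = \frac{9}{4} - \frac{1}{4 \cdot 2 Y} = \frac{9}{4} - \frac{\frac{1}{2} \frac{1}{Y}}{4} = \frac{9}{4} - \frac{1}{8 Y}$)
$n{\left(v \right)} = - \frac{33}{8} + \frac{13 v}{4}$ ($n{\left(v \right)} = -4 + \left(\frac{-1 + 18 v}{8 v} v + v\right) = -4 + \left(\left(- \frac{1}{8} + \frac{9 v}{4}\right) + v\right) = -4 + \left(- \frac{1}{8} + \frac{13 v}{4}\right) = - \frac{33}{8} + \frac{13 v}{4}$)
$A = - \frac{255809}{8}$ ($A = \left(- \frac{33}{8} + \frac{13}{4} \cdot 12\right) + 269 \left(-119\right) = \left(- \frac{33}{8} + 39\right) - 32011 = \frac{279}{8} - 32011 = - \frac{255809}{8} \approx -31976.0$)
$29663 + A = 29663 - \frac{255809}{8} = - \frac{18505}{8}$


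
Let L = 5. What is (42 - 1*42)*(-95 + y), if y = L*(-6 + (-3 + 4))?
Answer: 0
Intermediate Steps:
y = -25 (y = 5*(-6 + (-3 + 4)) = 5*(-6 + 1) = 5*(-5) = -25)
(42 - 1*42)*(-95 + y) = (42 - 1*42)*(-95 - 25) = (42 - 42)*(-120) = 0*(-120) = 0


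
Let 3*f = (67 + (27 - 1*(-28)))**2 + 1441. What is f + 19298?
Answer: 74219/3 ≈ 24740.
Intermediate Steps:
f = 16325/3 (f = ((67 + (27 - 1*(-28)))**2 + 1441)/3 = ((67 + (27 + 28))**2 + 1441)/3 = ((67 + 55)**2 + 1441)/3 = (122**2 + 1441)/3 = (14884 + 1441)/3 = (1/3)*16325 = 16325/3 ≈ 5441.7)
f + 19298 = 16325/3 + 19298 = 74219/3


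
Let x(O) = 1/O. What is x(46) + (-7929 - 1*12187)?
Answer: -925335/46 ≈ -20116.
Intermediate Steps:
x(46) + (-7929 - 1*12187) = 1/46 + (-7929 - 1*12187) = 1/46 + (-7929 - 12187) = 1/46 - 20116 = -925335/46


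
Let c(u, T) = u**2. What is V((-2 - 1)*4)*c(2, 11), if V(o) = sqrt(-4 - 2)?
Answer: 4*I*sqrt(6) ≈ 9.798*I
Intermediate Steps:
V(o) = I*sqrt(6) (V(o) = sqrt(-6) = I*sqrt(6))
V((-2 - 1)*4)*c(2, 11) = (I*sqrt(6))*2**2 = (I*sqrt(6))*4 = 4*I*sqrt(6)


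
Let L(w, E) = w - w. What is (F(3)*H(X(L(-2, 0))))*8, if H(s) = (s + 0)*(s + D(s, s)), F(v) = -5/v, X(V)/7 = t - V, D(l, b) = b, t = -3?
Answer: -11760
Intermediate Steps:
L(w, E) = 0
X(V) = -21 - 7*V (X(V) = 7*(-3 - V) = -21 - 7*V)
H(s) = 2*s² (H(s) = (s + 0)*(s + s) = s*(2*s) = 2*s²)
(F(3)*H(X(L(-2, 0))))*8 = ((-5/3)*(2*(-21 - 7*0)²))*8 = ((-5*⅓)*(2*(-21 + 0)²))*8 = -10*(-21)²/3*8 = -10*441/3*8 = -5/3*882*8 = -1470*8 = -11760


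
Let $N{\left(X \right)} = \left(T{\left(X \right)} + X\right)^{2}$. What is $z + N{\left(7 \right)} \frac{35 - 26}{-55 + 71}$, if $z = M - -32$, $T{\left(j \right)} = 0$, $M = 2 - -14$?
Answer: $\frac{1209}{16} \approx 75.563$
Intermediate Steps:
$M = 16$ ($M = 2 + 14 = 16$)
$N{\left(X \right)} = X^{2}$ ($N{\left(X \right)} = \left(0 + X\right)^{2} = X^{2}$)
$z = 48$ ($z = 16 - -32 = 16 + 32 = 48$)
$z + N{\left(7 \right)} \frac{35 - 26}{-55 + 71} = 48 + 7^{2} \frac{35 - 26}{-55 + 71} = 48 + 49 \cdot \frac{9}{16} = 48 + \frac{441}{16} = \frac{1209}{16}$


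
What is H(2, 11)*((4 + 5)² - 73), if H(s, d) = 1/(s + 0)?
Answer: 4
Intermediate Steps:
H(s, d) = 1/s
H(2, 11)*((4 + 5)² - 73) = ((4 + 5)² - 73)/2 = (9² - 73)/2 = (81 - 73)/2 = (½)*8 = 4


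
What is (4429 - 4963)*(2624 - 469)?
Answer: -1150770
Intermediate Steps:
(4429 - 4963)*(2624 - 469) = -534*2155 = -1150770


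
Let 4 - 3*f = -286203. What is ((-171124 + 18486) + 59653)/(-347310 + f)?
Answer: 278955/755723 ≈ 0.36912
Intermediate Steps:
f = 286207/3 (f = 4/3 - ⅓*(-286203) = 4/3 + 95401 = 286207/3 ≈ 95402.)
((-171124 + 18486) + 59653)/(-347310 + f) = ((-171124 + 18486) + 59653)/(-347310 + 286207/3) = (-152638 + 59653)/(-755723/3) = -92985*(-3/755723) = 278955/755723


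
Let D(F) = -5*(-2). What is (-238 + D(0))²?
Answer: 51984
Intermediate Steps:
D(F) = 10
(-238 + D(0))² = (-238 + 10)² = (-228)² = 51984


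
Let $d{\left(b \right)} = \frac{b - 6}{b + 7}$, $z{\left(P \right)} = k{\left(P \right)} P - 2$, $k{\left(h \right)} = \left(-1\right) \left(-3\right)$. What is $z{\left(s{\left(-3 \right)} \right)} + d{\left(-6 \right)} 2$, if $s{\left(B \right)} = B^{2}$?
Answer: $1$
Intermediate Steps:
$k{\left(h \right)} = 3$
$z{\left(P \right)} = -2 + 3 P$ ($z{\left(P \right)} = 3 P - 2 = -2 + 3 P$)
$d{\left(b \right)} = \frac{-6 + b}{7 + b}$
$z{\left(s{\left(-3 \right)} \right)} + d{\left(-6 \right)} 2 = \left(-2 + 3 \left(-3\right)^{2}\right) + \frac{-6 - 6}{7 - 6} \cdot 2 = \left(-2 + 3 \cdot 9\right) + 1^{-1} \left(-12\right) 2 = \left(-2 + 27\right) + 1 \left(-12\right) 2 = 25 - 24 = 1$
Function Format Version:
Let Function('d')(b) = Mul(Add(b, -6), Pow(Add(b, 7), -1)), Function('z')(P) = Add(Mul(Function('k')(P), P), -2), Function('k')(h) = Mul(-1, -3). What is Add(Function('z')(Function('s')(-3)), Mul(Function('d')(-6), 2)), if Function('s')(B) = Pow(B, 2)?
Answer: 1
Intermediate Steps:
Function('k')(h) = 3
Function('z')(P) = Add(-2, Mul(3, P)) (Function('z')(P) = Add(Mul(3, P), -2) = Add(-2, Mul(3, P)))
Function('d')(b) = Mul(Pow(Add(7, b), -1), Add(-6, b)) (Function('d')(b) = Mul(Add(-6, b), Pow(Add(7, b), -1)) = Mul(Pow(Add(7, b), -1), Add(-6, b)))
Add(Function('z')(Function('s')(-3)), Mul(Function('d')(-6), 2)) = Add(Add(-2, Mul(3, Pow(-3, 2))), Mul(Mul(Pow(Add(7, -6), -1), Add(-6, -6)), 2)) = Add(Add(-2, Mul(3, 9)), Mul(Mul(Pow(1, -1), -12), 2)) = Add(Add(-2, 27), Mul(Mul(1, -12), 2)) = Add(25, Mul(-12, 2)) = Add(25, -24) = 1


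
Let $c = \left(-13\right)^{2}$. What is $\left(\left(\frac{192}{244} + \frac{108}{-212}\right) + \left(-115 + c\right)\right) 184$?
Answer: $\frac{32288136}{3233} \approx 9987.0$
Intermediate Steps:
$c = 169$
$\left(\left(\frac{192}{244} + \frac{108}{-212}\right) + \left(-115 + c\right)\right) 184 = \left(\left(\frac{192}{244} + \frac{108}{-212}\right) + \left(-115 + 169\right)\right) 184 = \left(\left(192 \cdot \frac{1}{244} + 108 \left(- \frac{1}{212}\right)\right) + 54\right) 184 = \left(\left(\frac{48}{61} - \frac{27}{53}\right) + 54\right) 184 = \left(\frac{897}{3233} + 54\right) 184 = \frac{175479}{3233} \cdot 184 = \frac{32288136}{3233}$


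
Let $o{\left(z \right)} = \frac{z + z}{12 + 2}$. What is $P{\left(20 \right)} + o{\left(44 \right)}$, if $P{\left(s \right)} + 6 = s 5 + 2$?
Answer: $\frac{716}{7} \approx 102.29$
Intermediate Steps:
$P{\left(s \right)} = -4 + 5 s$ ($P{\left(s \right)} = -6 + \left(s 5 + 2\right) = -6 + \left(5 s + 2\right) = -6 + \left(2 + 5 s\right) = -4 + 5 s$)
$o{\left(z \right)} = \frac{z}{7}$ ($o{\left(z \right)} = \frac{2 z}{14} = 2 z \frac{1}{14} = \frac{z}{7}$)
$P{\left(20 \right)} + o{\left(44 \right)} = \left(-4 + 5 \cdot 20\right) + \frac{1}{7} \cdot 44 = \left(-4 + 100\right) + \frac{44}{7} = 96 + \frac{44}{7} = \frac{716}{7}$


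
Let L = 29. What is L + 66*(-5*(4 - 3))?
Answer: -301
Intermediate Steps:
L + 66*(-5*(4 - 3)) = 29 + 66*(-5*(4 - 3)) = 29 + 66*(-5*1) = 29 + 66*(-5) = 29 - 330 = -301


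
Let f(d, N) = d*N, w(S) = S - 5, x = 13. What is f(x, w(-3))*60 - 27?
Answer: -6267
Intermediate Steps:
w(S) = -5 + S
f(d, N) = N*d
f(x, w(-3))*60 - 27 = ((-5 - 3)*13)*60 - 27 = -8*13*60 - 27 = -104*60 - 27 = -6240 - 27 = -6267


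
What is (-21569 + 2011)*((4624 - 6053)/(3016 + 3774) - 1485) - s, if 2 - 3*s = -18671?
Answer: 42255414184/1455 ≈ 2.9042e+7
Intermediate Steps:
s = 18673/3 (s = ⅔ - ⅓*(-18671) = ⅔ + 18671/3 = 18673/3 ≈ 6224.3)
(-21569 + 2011)*((4624 - 6053)/(3016 + 3774) - 1485) - s = (-21569 + 2011)*((4624 - 6053)/(3016 + 3774) - 1485) - 1*18673/3 = -19558*(-1429/6790 - 1485) - 18673/3 = -19558*(-10084579/6790) - 18673/3 = 14088156863/485 - 18673/3 = 42255414184/1455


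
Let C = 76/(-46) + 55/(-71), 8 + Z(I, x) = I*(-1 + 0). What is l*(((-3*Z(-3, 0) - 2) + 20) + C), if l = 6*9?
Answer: 2696004/1633 ≈ 1651.0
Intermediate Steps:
Z(I, x) = -8 - I (Z(I, x) = -8 + I*(-1 + 0) = -8 + I*(-1) = -8 - I)
l = 54
C = -3963/1633 (C = 76*(-1/46) + 55*(-1/71) = -38/23 - 55/71 = -3963/1633 ≈ -2.4268)
l*(((-3*Z(-3, 0) - 2) + 20) + C) = 54*(((-3*(-8 - 1*(-3)) - 2) + 20) - 3963/1633) = 54*(((-3*(-8 + 3) - 2) + 20) - 3963/1633) = 54*(((-3*(-5) - 2) + 20) - 3963/1633) = 54*(((15 - 2) + 20) - 3963/1633) = 54*((13 + 20) - 3963/1633) = 54*(33 - 3963/1633) = 54*(49926/1633) = 2696004/1633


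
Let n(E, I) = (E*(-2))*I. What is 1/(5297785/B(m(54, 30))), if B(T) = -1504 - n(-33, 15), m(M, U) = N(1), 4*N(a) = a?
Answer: -2494/5297785 ≈ -0.00047076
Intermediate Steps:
n(E, I) = -2*E*I (n(E, I) = (-2*E)*I = -2*E*I)
N(a) = a/4
m(M, U) = 1/4 (m(M, U) = (1/4)*1 = 1/4)
B(T) = -2494 (B(T) = -1504 - (-2)*(-33)*15 = -1504 - 1*990 = -1504 - 990 = -2494)
1/(5297785/B(m(54, 30))) = 1/(5297785/(-2494)) = 1/(5297785*(-1/2494)) = 1/(-5297785/2494) = -2494/5297785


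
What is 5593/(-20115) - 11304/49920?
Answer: -4221521/8367840 ≈ -0.50449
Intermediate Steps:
5593/(-20115) - 11304/49920 = 5593*(-1/20115) - 11304*1/49920 = -5593/20115 - 471/2080 = -4221521/8367840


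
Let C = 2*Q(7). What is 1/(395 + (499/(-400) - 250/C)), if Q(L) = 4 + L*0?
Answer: 400/145001 ≈ 0.0027586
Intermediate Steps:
Q(L) = 4 (Q(L) = 4 + 0 = 4)
C = 8 (C = 2*4 = 8)
1/(395 + (499/(-400) - 250/C)) = 1/(395 + (499/(-400) - 250/8)) = 1/(395 + (499*(-1/400) - 250*1/8)) = 1/(395 + (-499/400 - 125/4)) = 1/(395 - 12999/400) = 1/(145001/400) = 400/145001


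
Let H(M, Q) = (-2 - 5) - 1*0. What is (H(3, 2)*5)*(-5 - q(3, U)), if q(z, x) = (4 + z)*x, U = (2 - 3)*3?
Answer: -560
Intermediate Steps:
U = -3 (U = -1*3 = -3)
q(z, x) = x*(4 + z)
H(M, Q) = -7 (H(M, Q) = -7 + 0 = -7)
(H(3, 2)*5)*(-5 - q(3, U)) = (-7*5)*(-5 - (-3)*(4 + 3)) = -35*(-5 - (-3)*7) = -35*(-5 - 1*(-21)) = -35*(-5 + 21) = -35*16 = -560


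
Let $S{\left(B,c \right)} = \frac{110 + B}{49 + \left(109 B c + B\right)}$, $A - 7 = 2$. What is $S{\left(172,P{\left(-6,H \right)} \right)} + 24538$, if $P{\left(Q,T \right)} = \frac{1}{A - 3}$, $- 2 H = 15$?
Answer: $\frac{246288752}{10037} \approx 24538.0$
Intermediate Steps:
$A = 9$ ($A = 7 + 2 = 9$)
$H = - \frac{15}{2}$ ($H = \left(- \frac{1}{2}\right) 15 = - \frac{15}{2} \approx -7.5$)
$P{\left(Q,T \right)} = \frac{1}{6}$ ($P{\left(Q,T \right)} = \frac{1}{9 - 3} = \frac{1}{6}$)
$S{\left(B,c \right)} = \frac{110 + B}{49 + B + 109 B c}$ ($S{\left(B,c \right)} = \frac{110 + B}{49 + \left(109 B c + B\right)} = \frac{110 + B}{49 + \left(B + 109 B c\right)} = \frac{110 + B}{49 + B + 109 B c}$)
$S{\left(172,P{\left(-6,H \right)} \right)} + 24538 = \frac{110 + 172}{49 + 172 + 109 \cdot 172 \cdot \frac{1}{6}} + 24538 = \frac{1}{49 + 172 + \frac{9374}{3}} \cdot 282 + 24538 = \frac{1}{\frac{10037}{3}} \cdot 282 + 24538 = \frac{3}{10037} \cdot 282 + 24538 = \frac{846}{10037} + 24538 = \frac{246288752}{10037}$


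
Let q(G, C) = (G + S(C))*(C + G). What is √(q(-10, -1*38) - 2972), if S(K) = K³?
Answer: 2*√657841 ≈ 1622.1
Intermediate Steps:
q(G, C) = (C + G)*(G + C³) (q(G, C) = (G + C³)*(C + G) = (C + G)*(G + C³))
√(q(-10, -1*38) - 2972) = √(((-1*38)⁴ + (-10)² - 1*38*(-10) - 10*(-1*38)³) - 2972) = √(((-38)⁴ + 100 - 38*(-10) - 10*(-38)³) - 2972) = √((2085136 + 100 + 380 - 10*(-54872)) - 2972) = √((2085136 + 100 + 380 + 548720) - 2972) = √(2634336 - 2972) = √2631364 = 2*√657841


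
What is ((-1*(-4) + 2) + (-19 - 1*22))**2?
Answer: 1225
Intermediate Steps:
((-1*(-4) + 2) + (-19 - 1*22))**2 = ((4 + 2) + (-19 - 22))**2 = (6 - 41)**2 = (-35)**2 = 1225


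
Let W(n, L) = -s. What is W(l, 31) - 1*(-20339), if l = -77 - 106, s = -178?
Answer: 20517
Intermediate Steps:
l = -183
W(n, L) = 178 (W(n, L) = -1*(-178) = 178)
W(l, 31) - 1*(-20339) = 178 - 1*(-20339) = 178 + 20339 = 20517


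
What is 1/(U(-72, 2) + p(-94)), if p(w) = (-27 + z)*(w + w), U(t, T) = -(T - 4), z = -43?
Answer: 1/13162 ≈ 7.5976e-5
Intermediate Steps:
U(t, T) = 4 - T (U(t, T) = -(-4 + T) = 4 - T)
p(w) = -140*w (p(w) = (-27 - 43)*(w + w) = -140*w)
1/(U(-72, 2) + p(-94)) = 1/((4 - 1*2) - 140*(-94)) = 1/((4 - 2) + 13160) = 1/(2 + 13160) = 1/13162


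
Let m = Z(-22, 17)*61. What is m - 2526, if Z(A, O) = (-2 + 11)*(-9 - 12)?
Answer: -14055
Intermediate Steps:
Z(A, O) = -189 (Z(A, O) = 9*(-21) = -189)
m = -11529 (m = -189*61 = -11529)
m - 2526 = -11529 - 2526 = -14055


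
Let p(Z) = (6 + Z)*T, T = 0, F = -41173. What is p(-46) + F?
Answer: -41173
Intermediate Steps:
p(Z) = 0 (p(Z) = (6 + Z)*0 = 0)
p(-46) + F = 0 - 41173 = -41173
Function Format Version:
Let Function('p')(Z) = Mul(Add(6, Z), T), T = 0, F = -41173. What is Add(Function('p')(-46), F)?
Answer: -41173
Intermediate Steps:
Function('p')(Z) = 0 (Function('p')(Z) = Mul(Add(6, Z), 0) = 0)
Add(Function('p')(-46), F) = Add(0, -41173) = -41173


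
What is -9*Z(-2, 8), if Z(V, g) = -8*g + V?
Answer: 594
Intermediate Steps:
Z(V, g) = V - 8*g
-9*Z(-2, 8) = -9*(-2 - 8*8) = -9*(-2 - 64) = -9*(-66) = 594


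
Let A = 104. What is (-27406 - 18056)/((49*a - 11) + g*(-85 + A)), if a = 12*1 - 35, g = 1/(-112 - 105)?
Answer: 9865254/246965 ≈ 39.946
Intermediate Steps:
g = -1/217 (g = 1/(-217) = -1/217 ≈ -0.0046083)
a = -23 (a = 12 - 35 = -23)
(-27406 - 18056)/((49*a - 11) + g*(-85 + A)) = (-27406 - 18056)/((49*(-23) - 11) - (-85 + 104)/217) = -45462/((-1127 - 11) - 1/217*19) = -45462/(-1138 - 19/217) = -45462/(-246965/217) = -45462*(-217/246965) = 9865254/246965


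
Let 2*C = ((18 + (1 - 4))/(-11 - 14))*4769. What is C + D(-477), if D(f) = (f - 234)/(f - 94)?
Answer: -8162187/5710 ≈ -1429.5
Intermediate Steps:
D(f) = (-234 + f)/(-94 + f)
C = -14307/10 (C = (((18 + (1 - 4))/(-11 - 14))*4769)/2 = (((18 - 3)/(-25))*4769)/2 = ((15*(-1/25))*4769)/2 = (-⅗*4769)/2 = (½)*(-14307/5) = -14307/10 ≈ -1430.7)
C + D(-477) = -14307/10 + (-234 - 477)/(-94 - 477) = -14307/10 - 711/(-571) = -14307/10 - 1/571*(-711) = -14307/10 + 711/571 = -8162187/5710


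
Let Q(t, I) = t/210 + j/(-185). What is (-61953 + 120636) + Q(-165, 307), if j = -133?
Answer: 151988797/2590 ≈ 58683.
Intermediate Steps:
Q(t, I) = 133/185 + t/210 (Q(t, I) = t/210 - 133/(-185) = t*(1/210) - 133*(-1/185) = t/210 + 133/185 = 133/185 + t/210)
(-61953 + 120636) + Q(-165, 307) = (-61953 + 120636) + (133/185 + (1/210)*(-165)) = 58683 + (133/185 - 11/14) = 58683 - 173/2590 = 151988797/2590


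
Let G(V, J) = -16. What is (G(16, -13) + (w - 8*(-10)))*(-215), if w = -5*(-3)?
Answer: -16985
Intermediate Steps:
w = 15
(G(16, -13) + (w - 8*(-10)))*(-215) = (-16 + (15 - 8*(-10)))*(-215) = (-16 + (15 + 80))*(-215) = (-16 + 95)*(-215) = 79*(-215) = -16985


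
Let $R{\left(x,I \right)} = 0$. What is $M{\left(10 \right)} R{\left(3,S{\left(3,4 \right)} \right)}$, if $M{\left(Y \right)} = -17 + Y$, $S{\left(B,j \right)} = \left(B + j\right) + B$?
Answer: $0$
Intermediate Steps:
$S{\left(B,j \right)} = j + 2 B$
$M{\left(10 \right)} R{\left(3,S{\left(3,4 \right)} \right)} = \left(-17 + 10\right) 0 = \left(-7\right) 0 = 0$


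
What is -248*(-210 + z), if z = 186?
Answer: 5952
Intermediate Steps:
-248*(-210 + z) = -248*(-210 + 186) = -248*(-24) = 5952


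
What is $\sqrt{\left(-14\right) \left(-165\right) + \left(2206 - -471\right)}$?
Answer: $\sqrt{4987} \approx 70.619$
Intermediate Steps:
$\sqrt{\left(-14\right) \left(-165\right) + \left(2206 - -471\right)} = \sqrt{2310 + \left(2206 + 471\right)} = \sqrt{2310 + 2677} = \sqrt{4987}$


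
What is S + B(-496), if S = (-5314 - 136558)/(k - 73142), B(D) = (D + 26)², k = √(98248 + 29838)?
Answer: 590871167816012/2674812039 + 496552*√2614/2674812039 ≈ 2.2090e+5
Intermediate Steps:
k = 7*√2614 (k = √128086 = 7*√2614 ≈ 357.89)
B(D) = (26 + D)²
S = -141872/(-73142 + 7*√2614) (S = (-5314 - 136558)/(7*√2614 - 73142) = -141872/(-73142 + 7*√2614) ≈ 1.9492)
S + B(-496) = (5188400912/2674812039 + 496552*√2614/2674812039) + (26 - 496)² = (5188400912/2674812039 + 496552*√2614/2674812039) + (-470)² = (5188400912/2674812039 + 496552*√2614/2674812039) + 220900 = 590871167816012/2674812039 + 496552*√2614/2674812039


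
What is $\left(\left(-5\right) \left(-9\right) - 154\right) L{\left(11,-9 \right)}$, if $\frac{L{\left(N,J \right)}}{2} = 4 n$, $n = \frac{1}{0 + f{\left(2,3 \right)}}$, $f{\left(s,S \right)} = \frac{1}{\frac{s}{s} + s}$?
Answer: $-2616$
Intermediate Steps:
$f{\left(s,S \right)} = \frac{1}{1 + s}$
$n = 3$ ($n = \frac{1}{0 + \frac{1}{1 + 2}} = \frac{1}{0 + \frac{1}{3}} = \frac{1}{\frac{1}{3}} = 3$)
$L{\left(N,J \right)} = 24$ ($L{\left(N,J \right)} = 2 \cdot 4 \cdot 3 = 2 \cdot 12 = 24$)
$\left(\left(-5\right) \left(-9\right) - 154\right) L{\left(11,-9 \right)} = \left(\left(-5\right) \left(-9\right) - 154\right) 24 = \left(45 - 154\right) 24 = \left(-109\right) 24 = -2616$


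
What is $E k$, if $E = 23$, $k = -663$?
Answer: $-15249$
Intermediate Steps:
$E k = 23 \left(-663\right) = -15249$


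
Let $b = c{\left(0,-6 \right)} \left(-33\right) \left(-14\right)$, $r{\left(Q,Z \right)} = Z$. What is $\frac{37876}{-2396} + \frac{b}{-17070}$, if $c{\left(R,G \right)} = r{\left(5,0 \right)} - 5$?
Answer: $- \frac{5341738}{340831} \approx -15.673$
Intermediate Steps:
$c{\left(R,G \right)} = -5$ ($c{\left(R,G \right)} = 0 - 5 = -5$)
$b = -2310$ ($b = \left(-5\right) \left(-33\right) \left(-14\right) = 165 \left(-14\right) = -2310$)
$\frac{37876}{-2396} + \frac{b}{-17070} = \frac{37876}{-2396} - \frac{2310}{-17070} = 37876 \left(- \frac{1}{2396}\right) - - \frac{77}{569} = - \frac{9469}{599} + \frac{77}{569} = - \frac{5341738}{340831}$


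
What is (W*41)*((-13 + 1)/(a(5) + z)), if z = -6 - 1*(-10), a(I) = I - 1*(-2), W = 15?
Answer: -7380/11 ≈ -670.91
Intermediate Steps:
a(I) = 2 + I (a(I) = I + 2 = 2 + I)
z = 4 (z = -6 + 10 = 4)
(W*41)*((-13 + 1)/(a(5) + z)) = (15*41)*((-13 + 1)/((2 + 5) + 4)) = 615*(-12/(7 + 4)) = 615*(-12/11) = -7380/11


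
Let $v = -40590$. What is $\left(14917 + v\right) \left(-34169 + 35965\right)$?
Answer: $-46108708$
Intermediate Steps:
$\left(14917 + v\right) \left(-34169 + 35965\right) = \left(14917 - 40590\right) \left(-34169 + 35965\right) = \left(-25673\right) 1796 = -46108708$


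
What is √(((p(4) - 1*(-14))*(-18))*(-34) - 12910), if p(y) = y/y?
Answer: I*√3730 ≈ 61.074*I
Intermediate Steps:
p(y) = 1
√(((p(4) - 1*(-14))*(-18))*(-34) - 12910) = √(((1 - 1*(-14))*(-18))*(-34) - 12910) = √(((1 + 14)*(-18))*(-34) - 12910) = √((15*(-18))*(-34) - 12910) = √(-270*(-34) - 12910) = √(9180 - 12910) = √(-3730) = I*√3730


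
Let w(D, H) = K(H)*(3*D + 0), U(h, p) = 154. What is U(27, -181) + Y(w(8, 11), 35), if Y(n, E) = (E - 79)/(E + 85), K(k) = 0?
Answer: 4609/30 ≈ 153.63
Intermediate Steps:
w(D, H) = 0 (w(D, H) = 0*(3*D + 0) = 0*(3*D) = 0)
Y(n, E) = (-79 + E)/(85 + E)
U(27, -181) + Y(w(8, 11), 35) = 154 + (-79 + 35)/(85 + 35) = 154 - 44/120 = 154 + (1/120)*(-44) = 154 - 11/30 = 4609/30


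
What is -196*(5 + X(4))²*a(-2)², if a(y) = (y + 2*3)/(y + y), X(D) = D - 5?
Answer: -3136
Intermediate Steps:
X(D) = -5 + D
a(y) = (6 + y)/(2*y) (a(y) = (y + 6)/((2*y)) = (6 + y)*(1/(2*y)) = (6 + y)/(2*y))
-196*(5 + X(4))²*a(-2)² = -196*(5 + (-5 + 4))²*(6 - 2)²/16 = -196*(5 - 1)² = -196*(-1*(-1)*4)² = -196*(1*4)² = -196*4² = -196*16 = -3136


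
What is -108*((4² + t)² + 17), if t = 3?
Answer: -40824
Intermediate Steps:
-108*((4² + t)² + 17) = -108*((4² + 3)² + 17) = -108*((16 + 3)² + 17) = -108*(19² + 17) = -108*(361 + 17) = -108*378 = -40824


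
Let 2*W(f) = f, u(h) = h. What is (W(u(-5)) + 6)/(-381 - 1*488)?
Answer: -7/1738 ≈ -0.0040276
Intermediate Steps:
W(f) = f/2
(W(u(-5)) + 6)/(-381 - 1*488) = ((½)*(-5) + 6)/(-381 - 1*488) = (-5/2 + 6)/(-381 - 488) = (7/2)/(-869) = (7/2)*(-1/869) = -7/1738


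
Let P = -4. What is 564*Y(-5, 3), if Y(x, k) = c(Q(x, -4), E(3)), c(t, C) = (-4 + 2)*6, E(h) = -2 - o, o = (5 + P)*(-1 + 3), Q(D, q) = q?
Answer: -6768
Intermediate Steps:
o = 2 (o = (5 - 4)*(-1 + 3) = 1*2 = 2)
E(h) = -4 (E(h) = -2 - 1*2 = -2 - 2 = -4)
c(t, C) = -12 (c(t, C) = -2*6 = -12)
Y(x, k) = -12
564*Y(-5, 3) = 564*(-12) = -6768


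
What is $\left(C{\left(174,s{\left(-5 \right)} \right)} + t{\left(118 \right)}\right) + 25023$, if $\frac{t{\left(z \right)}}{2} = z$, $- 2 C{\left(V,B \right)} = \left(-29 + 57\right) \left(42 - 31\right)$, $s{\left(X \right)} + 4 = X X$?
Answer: $25105$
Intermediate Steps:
$s{\left(X \right)} = -4 + X^{2}$ ($s{\left(X \right)} = -4 + X X = -4 + X^{2}$)
$C{\left(V,B \right)} = -154$ ($C{\left(V,B \right)} = - \frac{\left(-29 + 57\right) \left(42 - 31\right)}{2} = - \frac{28 \cdot 11}{2} = \left(- \frac{1}{2}\right) 308 = -154$)
$t{\left(z \right)} = 2 z$
$\left(C{\left(174,s{\left(-5 \right)} \right)} + t{\left(118 \right)}\right) + 25023 = \left(-154 + 2 \cdot 118\right) + 25023 = \left(-154 + 236\right) + 25023 = 82 + 25023 = 25105$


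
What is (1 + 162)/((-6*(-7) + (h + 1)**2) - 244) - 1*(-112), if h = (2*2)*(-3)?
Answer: 8909/81 ≈ 109.99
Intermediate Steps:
h = -12 (h = 4*(-3) = -12)
(1 + 162)/((-6*(-7) + (h + 1)**2) - 244) - 1*(-112) = (1 + 162)/((-6*(-7) + (-12 + 1)**2) - 244) - 1*(-112) = 163/((42 + (-11)**2) - 244) + 112 = 163/((42 + 121) - 244) + 112 = 163/(163 - 244) + 112 = 163/(-81) + 112 = 163*(-1/81) + 112 = -163/81 + 112 = 8909/81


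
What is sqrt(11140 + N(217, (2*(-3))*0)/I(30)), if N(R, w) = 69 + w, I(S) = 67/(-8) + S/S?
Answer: 2*sqrt(9686443)/59 ≈ 105.50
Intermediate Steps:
I(S) = -59/8 (I(S) = 67*(-1/8) + 1 = -67/8 + 1 = -59/8)
sqrt(11140 + N(217, (2*(-3))*0)/I(30)) = sqrt(11140 + (69 + (2*(-3))*0)/(-59/8)) = sqrt(11140 + (69 - 6*0)*(-8/59)) = sqrt(11140 + (69 + 0)*(-8/59)) = sqrt(11140 + 69*(-8/59)) = sqrt(11140 - 552/59) = sqrt(656708/59) = 2*sqrt(9686443)/59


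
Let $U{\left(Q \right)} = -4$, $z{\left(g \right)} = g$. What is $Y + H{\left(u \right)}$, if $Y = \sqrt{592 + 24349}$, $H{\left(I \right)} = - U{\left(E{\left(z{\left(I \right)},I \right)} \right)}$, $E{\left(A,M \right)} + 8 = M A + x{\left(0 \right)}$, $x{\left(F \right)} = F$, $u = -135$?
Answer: $4 + 7 \sqrt{509} \approx 161.93$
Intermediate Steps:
$E{\left(A,M \right)} = -8 + A M$ ($E{\left(A,M \right)} = -8 + \left(M A + 0\right) = -8 + \left(A M + 0\right) = -8 + A M$)
$H{\left(I \right)} = 4$ ($H{\left(I \right)} = \left(-1\right) \left(-4\right) = 4$)
$Y = 7 \sqrt{509}$ ($Y = \sqrt{24941} = 7 \sqrt{509} \approx 157.93$)
$Y + H{\left(u \right)} = 7 \sqrt{509} + 4 = 4 + 7 \sqrt{509}$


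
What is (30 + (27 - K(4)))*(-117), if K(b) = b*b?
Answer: -4797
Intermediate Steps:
K(b) = b²
(30 + (27 - K(4)))*(-117) = (30 + (27 - 1*4²))*(-117) = (30 + (27 - 1*16))*(-117) = (30 + (27 - 16))*(-117) = (30 + 11)*(-117) = 41*(-117) = -4797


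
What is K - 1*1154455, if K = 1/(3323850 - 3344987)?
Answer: -24401715336/21137 ≈ -1.1545e+6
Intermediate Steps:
K = -1/21137 (K = 1/(-21137) = -1/21137 ≈ -4.7310e-5)
K - 1*1154455 = -1/21137 - 1*1154455 = -1/21137 - 1154455 = -24401715336/21137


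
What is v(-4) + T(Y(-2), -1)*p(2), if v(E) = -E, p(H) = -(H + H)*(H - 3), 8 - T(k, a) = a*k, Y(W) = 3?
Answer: 48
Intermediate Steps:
T(k, a) = 8 - a*k
p(H) = -2*H*(-3 + H)
v(-4) + T(Y(-2), -1)*p(2) = -1*(-4) + (8 - 1*(-1)*3)*(2*2*(3 - 1*2)) = 4 + (8 + 3)*(2*2*(3 - 2)) = 4 + 11*(2*2*1) = 4 + 11*4 = 4 + 44 = 48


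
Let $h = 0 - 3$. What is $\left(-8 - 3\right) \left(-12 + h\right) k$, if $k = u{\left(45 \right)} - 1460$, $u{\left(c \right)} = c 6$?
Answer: $-196350$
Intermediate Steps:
$u{\left(c \right)} = 6 c$
$h = -3$ ($h = 0 - 3 = -3$)
$k = -1190$ ($k = 6 \cdot 45 - 1460 = 270 - 1460 = -1190$)
$\left(-8 - 3\right) \left(-12 + h\right) k = \left(-8 - 3\right) \left(-12 - 3\right) \left(-1190\right) = \left(-11\right) \left(-15\right) \left(-1190\right) = 165 \left(-1190\right) = -196350$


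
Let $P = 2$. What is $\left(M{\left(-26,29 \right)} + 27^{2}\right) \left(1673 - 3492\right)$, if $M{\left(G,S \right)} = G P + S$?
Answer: $-1284214$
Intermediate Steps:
$M{\left(G,S \right)} = S + 2 G$ ($M{\left(G,S \right)} = G 2 + S = 2 G + S = S + 2 G$)
$\left(M{\left(-26,29 \right)} + 27^{2}\right) \left(1673 - 3492\right) = \left(\left(29 + 2 \left(-26\right)\right) + 27^{2}\right) \left(1673 - 3492\right) = \left(\left(29 - 52\right) + 729\right) \left(-1819\right) = \left(-23 + 729\right) \left(-1819\right) = 706 \left(-1819\right) = -1284214$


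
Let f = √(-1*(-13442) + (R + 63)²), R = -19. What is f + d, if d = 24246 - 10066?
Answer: 14180 + √15378 ≈ 14304.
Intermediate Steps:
f = √15378 (f = √(-1*(-13442) + (-19 + 63)²) = √(13442 + 44²) = √(13442 + 1936) = √15378 ≈ 124.01)
d = 14180
f + d = √15378 + 14180 = 14180 + √15378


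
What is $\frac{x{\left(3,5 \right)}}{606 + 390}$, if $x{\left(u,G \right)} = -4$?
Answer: $- \frac{1}{249} \approx -0.0040161$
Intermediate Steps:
$\frac{x{\left(3,5 \right)}}{606 + 390} = - \frac{4}{606 + 390} = - \frac{4}{996} = \left(-4\right) \frac{1}{996} = - \frac{1}{249}$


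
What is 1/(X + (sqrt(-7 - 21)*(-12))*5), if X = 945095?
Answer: 189019/178640931965 + 24*I*sqrt(7)/178640931965 ≈ 1.0581e-6 + 3.5545e-10*I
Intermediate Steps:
1/(X + (sqrt(-7 - 21)*(-12))*5) = 1/(945095 + (sqrt(-7 - 21)*(-12))*5) = 1/(945095 + (sqrt(-28)*(-12))*5) = 1/(945095 + ((2*I*sqrt(7))*(-12))*5) = 1/(945095 - 24*I*sqrt(7)*5) = 1/(945095 - 120*I*sqrt(7))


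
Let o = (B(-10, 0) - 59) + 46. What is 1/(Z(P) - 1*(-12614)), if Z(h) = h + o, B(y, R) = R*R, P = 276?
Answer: 1/12877 ≈ 7.7658e-5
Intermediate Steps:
B(y, R) = R²
o = -13 (o = (0² - 59) + 46 = (0 - 59) + 46 = -59 + 46 = -13)
Z(h) = -13 + h (Z(h) = h - 13 = -13 + h)
1/(Z(P) - 1*(-12614)) = 1/((-13 + 276) - 1*(-12614)) = 1/(263 + 12614) = 1/12877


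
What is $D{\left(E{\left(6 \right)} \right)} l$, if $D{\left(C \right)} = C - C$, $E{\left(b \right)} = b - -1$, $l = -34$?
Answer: $0$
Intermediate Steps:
$E{\left(b \right)} = 1 + b$ ($E{\left(b \right)} = b + 1 = 1 + b$)
$D{\left(C \right)} = 0$
$D{\left(E{\left(6 \right)} \right)} l = 0 \left(-34\right) = 0$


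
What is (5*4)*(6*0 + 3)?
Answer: 60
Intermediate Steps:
(5*4)*(6*0 + 3) = 20*(0 + 3) = 20*3 = 60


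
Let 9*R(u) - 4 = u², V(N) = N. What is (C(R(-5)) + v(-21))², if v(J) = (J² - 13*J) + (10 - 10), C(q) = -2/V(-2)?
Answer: 511225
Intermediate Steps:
R(u) = 4/9 + u²/9
C(q) = 1 (C(q) = -2/(-2) = -2*(-½) = 1)
v(J) = J² - 13*J (v(J) = (J² - 13*J) + 0 = J² - 13*J)
(C(R(-5)) + v(-21))² = (1 - 21*(-13 - 21))² = (1 - 21*(-34))² = (1 + 714)² = 715² = 511225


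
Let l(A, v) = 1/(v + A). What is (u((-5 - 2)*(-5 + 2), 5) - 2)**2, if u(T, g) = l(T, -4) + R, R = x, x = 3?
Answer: 324/289 ≈ 1.1211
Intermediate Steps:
l(A, v) = 1/(A + v)
R = 3
u(T, g) = 3 + 1/(-4 + T) (u(T, g) = 1/(T - 4) + 3 = 1/(-4 + T) + 3 = 3 + 1/(-4 + T))
(u((-5 - 2)*(-5 + 2), 5) - 2)**2 = ((-11 + 3*((-5 - 2)*(-5 + 2)))/(-4 + (-5 - 2)*(-5 + 2)) - 2)**2 = ((-11 + 3*(-7*(-3)))/(-4 - 7*(-3)) - 2)**2 = ((-11 + 3*21)/(-4 + 21) - 2)**2 = ((-11 + 63)/17 - 2)**2 = ((1/17)*52 - 2)**2 = (52/17 - 2)**2 = (18/17)**2 = 324/289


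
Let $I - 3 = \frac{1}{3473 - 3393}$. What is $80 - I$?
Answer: $\frac{6159}{80} \approx 76.988$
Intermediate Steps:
$I = \frac{241}{80}$ ($I = 3 + \frac{1}{3473 - 3393} = 3 + \frac{1}{80} = \frac{241}{80} \approx 3.0125$)
$80 - I = 80 - \frac{241}{80} = \frac{6159}{80}$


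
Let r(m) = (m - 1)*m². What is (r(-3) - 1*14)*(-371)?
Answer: 18550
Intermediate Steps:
r(m) = m²*(-1 + m) (r(m) = (-1 + m)*m² = m²*(-1 + m))
(r(-3) - 1*14)*(-371) = ((-3)²*(-1 - 3) - 1*14)*(-371) = (9*(-4) - 14)*(-371) = (-36 - 14)*(-371) = -50*(-371) = 18550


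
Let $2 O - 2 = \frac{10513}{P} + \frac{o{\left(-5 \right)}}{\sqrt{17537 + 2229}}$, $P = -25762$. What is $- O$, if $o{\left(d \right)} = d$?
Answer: $- \frac{41011}{51524} + \frac{5 \sqrt{19766}}{39532} \approx -0.77818$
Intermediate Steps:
$O = \frac{41011}{51524} - \frac{5 \sqrt{19766}}{39532}$ ($O = 1 + \frac{\frac{10513}{-25762} - \frac{5}{\sqrt{17537 + 2229}}}{2} = 1 + \frac{10513 \left(- \frac{1}{25762}\right) - \frac{5}{\sqrt{19766}}}{2} = 1 + \frac{- \frac{10513}{25762} - 5 \frac{\sqrt{19766}}{19766}}{2} = 1 + \frac{- \frac{10513}{25762} - \frac{5 \sqrt{19766}}{19766}}{2} = 1 - \left(\frac{10513}{51524} + \frac{5 \sqrt{19766}}{39532}\right) = \frac{41011}{51524} - \frac{5 \sqrt{19766}}{39532} \approx 0.77818$)
$- O = - (\frac{41011}{51524} - \frac{5 \sqrt{19766}}{39532}) = - \frac{41011}{51524} + \frac{5 \sqrt{19766}}{39532}$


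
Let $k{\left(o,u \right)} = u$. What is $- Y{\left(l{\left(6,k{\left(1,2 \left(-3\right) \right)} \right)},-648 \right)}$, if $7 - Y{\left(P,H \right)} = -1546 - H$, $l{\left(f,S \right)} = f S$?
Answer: $-905$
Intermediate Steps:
$l{\left(f,S \right)} = S f$
$Y{\left(P,H \right)} = 1553 + H$ ($Y{\left(P,H \right)} = 7 - \left(-1546 - H\right) = 7 + \left(1546 + H\right) = 1553 + H$)
$- Y{\left(l{\left(6,k{\left(1,2 \left(-3\right) \right)} \right)},-648 \right)} = - (1553 - 648) = \left(-1\right) 905 = -905$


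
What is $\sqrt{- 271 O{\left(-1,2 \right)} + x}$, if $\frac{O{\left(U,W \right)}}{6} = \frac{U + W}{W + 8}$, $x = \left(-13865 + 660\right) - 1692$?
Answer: $\frac{i \sqrt{376490}}{5} \approx 122.72 i$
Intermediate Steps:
$x = -14897$ ($x = -13205 - 1692 = -14897$)
$O{\left(U,W \right)} = \frac{6 \left(U + W\right)}{8 + W}$ ($O{\left(U,W \right)} = 6 \frac{U + W}{W + 8} = 6 \frac{U + W}{8 + W} = \frac{6 \left(U + W\right)}{8 + W}$)
$\sqrt{- 271 O{\left(-1,2 \right)} + x} = \sqrt{- 271 \frac{6 \left(-1 + 2\right)}{8 + 2} - 14897} = \sqrt{- 271 \cdot 6 \cdot \frac{1}{10} \cdot 1 - 14897} = \sqrt{\left(-271\right) \frac{3}{5} - 14897} = \sqrt{- \frac{813}{5} - 14897} = \sqrt{- \frac{75298}{5}} = \frac{i \sqrt{376490}}{5}$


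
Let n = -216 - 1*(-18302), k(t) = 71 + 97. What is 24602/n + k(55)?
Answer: 1531525/9043 ≈ 169.36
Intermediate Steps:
k(t) = 168
n = 18086 (n = -216 + 18302 = 18086)
24602/n + k(55) = 24602/18086 + 168 = 24602*(1/18086) + 168 = 12301/9043 + 168 = 1531525/9043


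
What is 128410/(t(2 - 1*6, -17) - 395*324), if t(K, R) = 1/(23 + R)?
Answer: -770460/767879 ≈ -1.0034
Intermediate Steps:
128410/(t(2 - 1*6, -17) - 395*324) = 128410/(1/(23 - 17) - 395*324) = 128410/(1/6 - 127980) = 128410/(-767879/6) = 128410*(-6/767879) = -770460/767879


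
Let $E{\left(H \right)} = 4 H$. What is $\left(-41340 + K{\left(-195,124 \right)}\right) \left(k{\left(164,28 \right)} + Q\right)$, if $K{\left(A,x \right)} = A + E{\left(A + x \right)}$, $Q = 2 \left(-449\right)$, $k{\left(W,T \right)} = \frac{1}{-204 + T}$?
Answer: $\frac{6609451131}{176} \approx 3.7554 \cdot 10^{7}$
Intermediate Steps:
$Q = -898$
$K{\left(A,x \right)} = 4 x + 5 A$ ($K{\left(A,x \right)} = A + 4 \left(A + x\right) = A + \left(4 A + 4 x\right) = 4 x + 5 A$)
$\left(-41340 + K{\left(-195,124 \right)}\right) \left(k{\left(164,28 \right)} + Q\right) = \left(-41340 + \left(4 \cdot 124 + 5 \left(-195\right)\right)\right) \left(\frac{1}{-204 + 28} - 898\right) = \left(-41340 + \left(496 - 975\right)\right) \left(\frac{1}{-176} - 898\right) = \left(-41340 - 479\right) \left(- \frac{1}{176} - 898\right) = \left(-41819\right) \left(- \frac{158049}{176}\right) = \frac{6609451131}{176}$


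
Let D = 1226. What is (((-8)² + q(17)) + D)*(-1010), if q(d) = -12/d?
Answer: -22137180/17 ≈ -1.3022e+6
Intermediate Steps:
(((-8)² + q(17)) + D)*(-1010) = (((-8)² - 12/17) + 1226)*(-1010) = ((64 - 12*1/17) + 1226)*(-1010) = ((64 - 12/17) + 1226)*(-1010) = (1076/17 + 1226)*(-1010) = (21918/17)*(-1010) = -22137180/17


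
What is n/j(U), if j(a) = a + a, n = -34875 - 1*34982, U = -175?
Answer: 69857/350 ≈ 199.59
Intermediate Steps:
n = -69857 (n = -34875 - 34982 = -69857)
j(a) = 2*a
n/j(U) = -69857/(2*(-175)) = -69857/(-350) = -69857*(-1/350) = 69857/350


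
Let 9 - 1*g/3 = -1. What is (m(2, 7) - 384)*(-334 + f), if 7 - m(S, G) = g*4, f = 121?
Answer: 105861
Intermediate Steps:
g = 30 (g = 27 - 3*(-1) = 27 + 3 = 30)
m(S, G) = -113 (m(S, G) = 7 - 30*4 = 7 - 1*120 = 7 - 120 = -113)
(m(2, 7) - 384)*(-334 + f) = (-113 - 384)*(-334 + 121) = -497*(-213) = 105861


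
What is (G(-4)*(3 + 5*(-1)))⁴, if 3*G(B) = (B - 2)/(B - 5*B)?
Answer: 1/256 ≈ 0.0039063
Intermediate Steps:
G(B) = -(-2 + B)/(12*B) (G(B) = ((B - 2)/(B - 5*B))/3 = ((-2 + B)/((-4*B)))/3 = ((-2 + B)*(-1/(4*B)))/3 = (-(-2 + B)/(4*B))/3 = -(-2 + B)/(12*B))
(G(-4)*(3 + 5*(-1)))⁴ = (((1/12)*(2 - 1*(-4))/(-4))*(3 + 5*(-1)))⁴ = (((1/12)*(-¼)*(2 + 4))*(3 - 5))⁴ = (((1/12)*(-¼)*6)*(-2))⁴ = (-⅛*(-2))⁴ = (¼)⁴ = 1/256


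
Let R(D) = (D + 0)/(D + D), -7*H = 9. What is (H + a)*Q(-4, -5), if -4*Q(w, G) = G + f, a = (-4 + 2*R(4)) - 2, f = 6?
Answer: 11/7 ≈ 1.5714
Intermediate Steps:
H = -9/7 (H = -1/7*9 = -9/7 ≈ -1.2857)
R(D) = 1/2 (R(D) = D/((2*D)) = D*(1/(2*D)) = 1/2)
a = -5 (a = (-4 + 2*(1/2)) - 2 = (-4 + 1) - 2 = -3 - 2 = -5)
Q(w, G) = -3/2 - G/4 (Q(w, G) = -(G + 6)/4 = -(6 + G)/4 = -3/2 - G/4)
(H + a)*Q(-4, -5) = (-9/7 - 5)*(-3/2 - 1/4*(-5)) = -44*(-3/2 + 5/4)/7 = -44/7*(-1/4) = 11/7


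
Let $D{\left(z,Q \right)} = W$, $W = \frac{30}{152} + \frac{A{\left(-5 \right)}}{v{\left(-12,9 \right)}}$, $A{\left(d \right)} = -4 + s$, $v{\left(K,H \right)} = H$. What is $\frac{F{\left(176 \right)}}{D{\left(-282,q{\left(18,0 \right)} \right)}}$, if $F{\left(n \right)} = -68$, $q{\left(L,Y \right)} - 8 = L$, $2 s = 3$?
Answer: $\frac{46512}{55} \approx 845.67$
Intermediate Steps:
$s = \frac{3}{2}$ ($s = \frac{1}{2} \cdot 3 = \frac{3}{2} \approx 1.5$)
$q{\left(L,Y \right)} = 8 + L$
$A{\left(d \right)} = - \frac{5}{2}$ ($A{\left(d \right)} = -4 + \frac{3}{2} = - \frac{5}{2}$)
$W = - \frac{55}{684}$ ($W = \frac{30}{152} - \frac{5}{2 \cdot 9} = 30 \cdot \frac{1}{152} - \frac{5}{18} = \frac{15}{76} - \frac{5}{18} = - \frac{55}{684} \approx -0.080409$)
$D{\left(z,Q \right)} = - \frac{55}{684}$
$\frac{F{\left(176 \right)}}{D{\left(-282,q{\left(18,0 \right)} \right)}} = - \frac{68}{- \frac{55}{684}} = \left(-68\right) \left(- \frac{684}{55}\right) = \frac{46512}{55}$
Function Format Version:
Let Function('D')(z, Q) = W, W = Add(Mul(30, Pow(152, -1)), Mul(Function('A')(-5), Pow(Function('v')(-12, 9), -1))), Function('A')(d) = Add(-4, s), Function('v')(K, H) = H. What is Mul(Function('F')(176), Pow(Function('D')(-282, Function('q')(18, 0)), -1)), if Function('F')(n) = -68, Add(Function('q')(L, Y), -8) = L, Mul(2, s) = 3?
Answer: Rational(46512, 55) ≈ 845.67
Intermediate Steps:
s = Rational(3, 2) (s = Mul(Rational(1, 2), 3) = Rational(3, 2) ≈ 1.5000)
Function('q')(L, Y) = Add(8, L)
Function('A')(d) = Rational(-5, 2) (Function('A')(d) = Add(-4, Rational(3, 2)) = Rational(-5, 2))
W = Rational(-55, 684) (W = Add(Mul(30, Pow(152, -1)), Mul(Rational(-5, 2), Pow(9, -1))) = Add(Mul(30, Rational(1, 152)), Mul(Rational(-5, 2), Rational(1, 9))) = Add(Rational(15, 76), Rational(-5, 18)) = Rational(-55, 684) ≈ -0.080409)
Function('D')(z, Q) = Rational(-55, 684)
Mul(Function('F')(176), Pow(Function('D')(-282, Function('q')(18, 0)), -1)) = Mul(-68, Pow(Rational(-55, 684), -1)) = Mul(-68, Rational(-684, 55)) = Rational(46512, 55)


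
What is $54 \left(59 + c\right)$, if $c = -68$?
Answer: $-486$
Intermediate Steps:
$54 \left(59 + c\right) = 54 \left(59 - 68\right) = 54 \left(-9\right) = -486$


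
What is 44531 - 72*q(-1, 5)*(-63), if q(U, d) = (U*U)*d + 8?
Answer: 103499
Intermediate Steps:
q(U, d) = 8 + d*U² (q(U, d) = U²*d + 8 = d*U² + 8 = 8 + d*U²)
44531 - 72*q(-1, 5)*(-63) = 44531 - 72*(8 + 5*(-1)²)*(-63) = 44531 - 72*(8 + 5*1)*(-63) = 44531 - 72*(8 + 5)*(-63) = 44531 - 72*13*(-63) = 44531 - 936*(-63) = 44531 - 1*(-58968) = 44531 + 58968 = 103499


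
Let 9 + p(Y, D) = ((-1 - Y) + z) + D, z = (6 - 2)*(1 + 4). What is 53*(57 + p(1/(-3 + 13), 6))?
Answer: 38637/10 ≈ 3863.7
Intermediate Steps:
z = 20 (z = 4*5 = 20)
p(Y, D) = 10 + D - Y (p(Y, D) = -9 + (((-1 - Y) + 20) + D) = -9 + ((19 - Y) + D) = -9 + (19 + D - Y) = 10 + D - Y)
53*(57 + p(1/(-3 + 13), 6)) = 53*(57 + (10 + 6 - 1/(-3 + 13))) = 53*(57 + (10 + 6 - 1/10)) = 53*(57 + (10 + 6 - 1*⅒)) = 53*(57 + (10 + 6 - ⅒)) = 53*(57 + 159/10) = 53*(729/10) = 38637/10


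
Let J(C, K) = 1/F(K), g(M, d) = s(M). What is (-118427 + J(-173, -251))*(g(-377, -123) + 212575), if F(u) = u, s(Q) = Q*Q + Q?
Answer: -10532433145206/251 ≈ -4.1962e+10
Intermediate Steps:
s(Q) = Q + Q**2 (s(Q) = Q**2 + Q = Q + Q**2)
g(M, d) = M*(1 + M)
J(C, K) = 1/K
(-118427 + J(-173, -251))*(g(-377, -123) + 212575) = (-118427 + 1/(-251))*(-377*(1 - 377) + 212575) = (-118427 - 1/251)*(-377*(-376) + 212575) = -29725178*(141752 + 212575)/251 = -29725178/251*354327 = -10532433145206/251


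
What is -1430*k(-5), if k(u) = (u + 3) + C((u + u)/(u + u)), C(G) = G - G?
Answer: 2860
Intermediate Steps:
C(G) = 0
k(u) = 3 + u (k(u) = (u + 3) + 0 = (3 + u) + 0 = 3 + u)
-1430*k(-5) = -1430*(3 - 5) = -1430*(-2) = 2860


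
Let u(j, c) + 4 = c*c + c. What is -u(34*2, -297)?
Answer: -87908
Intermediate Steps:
u(j, c) = -4 + c + c**2 (u(j, c) = -4 + (c*c + c) = -4 + (c**2 + c) = -4 + (c + c**2) = -4 + c + c**2)
-u(34*2, -297) = -(-4 - 297 + (-297)**2) = -(-4 - 297 + 88209) = -1*87908 = -87908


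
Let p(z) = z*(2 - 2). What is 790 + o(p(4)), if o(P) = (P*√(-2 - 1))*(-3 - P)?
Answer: 790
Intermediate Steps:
p(z) = 0 (p(z) = z*0 = 0)
o(P) = I*P*√3*(-3 - P) (o(P) = (P*√(-3))*(-3 - P) = (P*(I*√3))*(-3 - P) = (I*P*√3)*(-3 - P) = I*P*√3*(-3 - P))
790 + o(p(4)) = 790 - 1*I*0*√3*(3 + 0) = 790 - 1*I*0*√3*3 = 790 + 0 = 790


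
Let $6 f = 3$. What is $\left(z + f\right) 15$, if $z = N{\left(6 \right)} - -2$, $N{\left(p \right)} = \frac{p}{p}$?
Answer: $\frac{105}{2} \approx 52.5$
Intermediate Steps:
$N{\left(p \right)} = 1$
$f = \frac{1}{2}$ ($f = \frac{1}{6} \cdot 3 = \frac{1}{2} \approx 0.5$)
$z = 3$ ($z = 1 - -2 = 1 + 2 = 3$)
$\left(z + f\right) 15 = \left(3 + \frac{1}{2}\right) 15 = \frac{7}{2} \cdot 15 = \frac{105}{2}$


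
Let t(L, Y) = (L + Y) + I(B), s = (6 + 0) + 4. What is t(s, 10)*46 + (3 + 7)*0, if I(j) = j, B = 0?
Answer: 920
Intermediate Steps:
s = 10 (s = 6 + 4 = 10)
t(L, Y) = L + Y (t(L, Y) = (L + Y) + 0 = L + Y)
t(s, 10)*46 + (3 + 7)*0 = (10 + 10)*46 + (3 + 7)*0 = 20*46 + 10*0 = 920 + 0 = 920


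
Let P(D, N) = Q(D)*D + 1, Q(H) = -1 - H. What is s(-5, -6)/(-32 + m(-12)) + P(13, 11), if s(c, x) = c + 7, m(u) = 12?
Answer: -1811/10 ≈ -181.10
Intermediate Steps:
s(c, x) = 7 + c
P(D, N) = 1 + D*(-1 - D) (P(D, N) = (-1 - D)*D + 1 = D*(-1 - D) + 1 = 1 + D*(-1 - D))
s(-5, -6)/(-32 + m(-12)) + P(13, 11) = (7 - 5)/(-32 + 12) + (1 - 1*13*(1 + 13)) = 2/(-20) + (1 - 1*13*14) = -1/20*2 + (1 - 182) = -⅒ - 181 = -1811/10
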